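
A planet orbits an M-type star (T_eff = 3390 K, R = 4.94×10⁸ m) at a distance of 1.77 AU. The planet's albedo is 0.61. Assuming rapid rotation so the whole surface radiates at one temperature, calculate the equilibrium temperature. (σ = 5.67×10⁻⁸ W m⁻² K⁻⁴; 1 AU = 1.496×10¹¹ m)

T_eq ≈ 81.8 K

d = 1.77 AU = 2.65×10¹¹ m.
L = 4πR_⋆²σT_⋆⁴ = 4π(4.94×10⁸)² × 5.67×10⁻⁸ × (3390)⁴ = 2.30×10²⁵ W.
S = L/(4πd²) = 26.1 W m⁻².
Energy balance: absorbed = emitted ⇒ πR²·S(1−A) = 4πR²·σT_eq⁴, so T_eq⁴ = S(1−A)/(4σ).
T_eq = [26.1 × 0.39 / (4 × 5.67×10⁻⁸)]^(1/4) = (4.48×10⁷)^(1/4) = 81.8 K.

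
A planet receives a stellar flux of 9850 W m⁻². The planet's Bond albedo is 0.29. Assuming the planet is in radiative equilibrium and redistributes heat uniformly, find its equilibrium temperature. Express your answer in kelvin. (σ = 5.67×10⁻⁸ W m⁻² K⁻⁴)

T_eq ≈ 419 K

Energy balance: absorbed = emitted ⇒ πR²·S(1−A) = 4πR²·σT_eq⁴, so T_eq⁴ = S(1−A)/(4σ).
T_eq = [9850 × 0.71 / (4 × 5.67×10⁻⁸)]^(1/4) = (3.08×10¹⁰)^(1/4) = 419 K.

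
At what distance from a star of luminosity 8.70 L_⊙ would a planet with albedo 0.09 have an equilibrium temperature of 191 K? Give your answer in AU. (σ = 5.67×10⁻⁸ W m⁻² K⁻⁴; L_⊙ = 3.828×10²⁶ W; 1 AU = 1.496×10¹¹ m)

L = 8.70 × 3.828×10²⁶ = 3.33×10²⁷ W.
From T_eq⁴ = L(1−A)/(16πσd²): d = √[L(1−A)/(16πσT_eq⁴)].
d = √[3.33×10²⁷ × 0.91 / (16π × 5.67×10⁻⁸ × (191)⁴)] = 8.94×10¹¹ m = 5.98 AU.

d ≈ 5.98 AU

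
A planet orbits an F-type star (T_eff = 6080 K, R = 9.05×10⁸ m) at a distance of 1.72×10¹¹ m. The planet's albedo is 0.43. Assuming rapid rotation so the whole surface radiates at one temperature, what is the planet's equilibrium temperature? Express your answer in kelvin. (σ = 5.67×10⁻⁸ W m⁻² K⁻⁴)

L = 4πR_⋆²σT_⋆⁴ = 4π(9.05×10⁸)² × 5.67×10⁻⁸ × (6080)⁴ = 7.97×10²⁶ W.
S = L/(4πd²) = 2150 W m⁻².
Energy balance: absorbed = emitted ⇒ πR²·S(1−A) = 4πR²·σT_eq⁴, so T_eq⁴ = S(1−A)/(4σ).
T_eq = [2150 × 0.57 / (4 × 5.67×10⁻⁸)]^(1/4) = (5.39×10⁹)^(1/4) = 271 K.

T_eq ≈ 271 K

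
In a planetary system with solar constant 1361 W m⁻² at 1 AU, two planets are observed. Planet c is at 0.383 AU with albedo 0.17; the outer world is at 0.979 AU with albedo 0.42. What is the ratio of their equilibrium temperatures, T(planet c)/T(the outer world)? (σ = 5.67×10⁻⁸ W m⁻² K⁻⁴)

T_eq = [S₀(1−A)/(4σd²)]^(1/4), so T ∝ (1−A)^(1/4) / √d.
T₁ = [1361×0.83/(4×5.67×10⁻⁸×0.383²)]^(1/4) = 429.26 K.
T₂ = [1361×0.58/(4×5.67×10⁻⁸×0.979²)]^(1/4) = 245.48 K.

T₁/T₂ ≈ 1.749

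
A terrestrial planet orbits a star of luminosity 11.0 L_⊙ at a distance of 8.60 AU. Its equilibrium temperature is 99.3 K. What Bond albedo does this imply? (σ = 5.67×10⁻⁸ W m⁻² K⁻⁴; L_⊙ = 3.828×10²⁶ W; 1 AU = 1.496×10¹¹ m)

d = 8.60 AU = 1.29×10¹² m.
L = 11.0 × 3.828×10²⁶ = 4.21×10²⁷ W.
Flux: S = L/(4πd²) = 4.21×10²⁷/(4π×(1.29×10¹²)²) = 202 W m⁻².
From T_eq⁴ = S(1−A)/(4σ): 1−A = 4σT_eq⁴/S.
1−A = 4 × 5.67×10⁻⁸ × (99.3)⁴ / 202 = 0.109.

A ≈ 0.89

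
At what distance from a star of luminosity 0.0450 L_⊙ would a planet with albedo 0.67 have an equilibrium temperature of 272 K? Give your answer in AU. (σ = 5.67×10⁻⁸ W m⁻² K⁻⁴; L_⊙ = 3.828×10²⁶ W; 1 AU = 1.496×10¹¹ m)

d ≈ 0.128 AU

L = 0.0450 × 3.828×10²⁶ = 1.72×10²⁵ W.
From T_eq⁴ = L(1−A)/(16πσd²): d = √[L(1−A)/(16πσT_eq⁴)].
d = √[1.72×10²⁵ × 0.33 / (16π × 5.67×10⁻⁸ × (272)⁴)] = 1.91×10¹⁰ m = 0.128 AU.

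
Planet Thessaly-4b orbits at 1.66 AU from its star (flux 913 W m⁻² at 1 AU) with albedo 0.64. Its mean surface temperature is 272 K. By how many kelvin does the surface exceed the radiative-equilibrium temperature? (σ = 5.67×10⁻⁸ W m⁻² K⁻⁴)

S = 913/1.66² = 331.3 W m⁻².
T_eq = [S(1−A)/(4σ)]^(1/4) = [331.3×0.36/(4×5.67×10⁻⁸)]^(1/4) = 151.4 K.
ΔT = T_surf − T_eq = 272 − 151.4.

ΔT ≈ 120.6 K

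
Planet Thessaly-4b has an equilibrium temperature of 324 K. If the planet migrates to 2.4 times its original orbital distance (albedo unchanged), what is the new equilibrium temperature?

T_eq ∝ L^(1/4) · d^(−1/2).
T′ = 324 / 2.4^(1/2) = 209 K.

T_eq ≈ 209 K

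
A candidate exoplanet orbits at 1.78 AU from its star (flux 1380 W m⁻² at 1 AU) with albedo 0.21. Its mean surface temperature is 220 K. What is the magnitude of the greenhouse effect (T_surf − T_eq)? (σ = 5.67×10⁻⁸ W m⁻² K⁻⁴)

ΔT ≈ 22.6 K

S = 1380/1.78² = 435.6 W m⁻².
T_eq = [S(1−A)/(4σ)]^(1/4) = [435.6×0.79/(4×5.67×10⁻⁸)]^(1/4) = 197.4 K.
ΔT = T_surf − T_eq = 220 − 197.4.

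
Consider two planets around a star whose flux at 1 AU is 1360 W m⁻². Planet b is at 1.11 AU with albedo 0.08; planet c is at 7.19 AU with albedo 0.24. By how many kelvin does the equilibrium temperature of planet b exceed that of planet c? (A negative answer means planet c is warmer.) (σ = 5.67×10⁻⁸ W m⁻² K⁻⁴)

T_eq = [S₀(1−A)/(4σd²)]^(1/4), so T ∝ (1−A)^(1/4) / √d.
T₁ = [1360×0.92/(4×5.67×10⁻⁸×1.11²)]^(1/4) = 258.68 K.
T₂ = [1360×0.76/(4×5.67×10⁻⁸×7.19²)]^(1/4) = 96.90 K.

ΔT ≈ 161.8 K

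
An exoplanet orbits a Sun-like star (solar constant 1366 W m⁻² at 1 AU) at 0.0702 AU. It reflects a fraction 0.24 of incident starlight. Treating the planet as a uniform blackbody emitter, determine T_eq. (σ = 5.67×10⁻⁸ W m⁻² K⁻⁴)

Flux at 0.0702 AU: S = 1366/0.0702² = 2.77×10⁵ W m⁻².
Energy balance: absorbed = emitted ⇒ πR²·S(1−A) = 4πR²·σT_eq⁴, so T_eq⁴ = S(1−A)/(4σ).
T_eq = [2.77×10⁵ × 0.76 / (4 × 5.67×10⁻⁸)]^(1/4) = (9.29×10¹¹)^(1/4) = 982 K.

T_eq ≈ 982 K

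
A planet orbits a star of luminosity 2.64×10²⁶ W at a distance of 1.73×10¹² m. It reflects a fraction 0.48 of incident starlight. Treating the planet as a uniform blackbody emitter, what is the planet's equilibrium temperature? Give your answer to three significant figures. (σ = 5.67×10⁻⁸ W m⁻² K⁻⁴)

T_eq ≈ 63.3 K

Flux: S = L/(4πd²) = 2.64×10²⁶/(4π×(1.73×10¹²)²) = 7.02 W m⁻².
Energy balance: absorbed = emitted ⇒ πR²·S(1−A) = 4πR²·σT_eq⁴, so T_eq⁴ = S(1−A)/(4σ).
T_eq = [7.02 × 0.52 / (4 × 5.67×10⁻⁸)]^(1/4) = (1.61×10⁷)^(1/4) = 63.3 K.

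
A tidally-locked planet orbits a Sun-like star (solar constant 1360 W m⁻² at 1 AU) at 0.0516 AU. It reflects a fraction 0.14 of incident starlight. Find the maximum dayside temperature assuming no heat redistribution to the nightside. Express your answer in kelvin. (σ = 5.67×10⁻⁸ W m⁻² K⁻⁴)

T_ss ≈ 1670 K

Flux at 0.0516 AU: S = 1360/0.0516² = 5.11×10⁵ W m⁻².
With no redistribution each surface element balances locally: S(1−A) = σT⁴.
T = [5.11×10⁵ × 0.86 / 5.67×10⁻⁸]^(1/4) = (7.75×10¹²)^(1/4) = 1670 K.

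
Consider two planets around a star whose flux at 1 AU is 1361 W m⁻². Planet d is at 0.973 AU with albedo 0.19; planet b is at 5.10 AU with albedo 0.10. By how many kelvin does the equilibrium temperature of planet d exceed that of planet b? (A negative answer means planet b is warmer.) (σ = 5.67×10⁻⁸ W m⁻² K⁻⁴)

ΔT ≈ 147.6 K

T_eq = [S₀(1−A)/(4σd²)]^(1/4), so T ∝ (1−A)^(1/4) / √d.
T₁ = [1361×0.81/(4×5.67×10⁻⁸×0.973²)]^(1/4) = 267.68 K.
T₂ = [1361×0.90/(4×5.67×10⁻⁸×5.10²)]^(1/4) = 120.04 K.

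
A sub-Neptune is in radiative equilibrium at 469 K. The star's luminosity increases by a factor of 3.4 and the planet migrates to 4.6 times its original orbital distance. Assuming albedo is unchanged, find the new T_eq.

T_eq ∝ L^(1/4) · d^(−1/2).
T′ = 469 × 3.4^(1/4) / 4.6^(1/2) = 297 K.

T_eq ≈ 297 K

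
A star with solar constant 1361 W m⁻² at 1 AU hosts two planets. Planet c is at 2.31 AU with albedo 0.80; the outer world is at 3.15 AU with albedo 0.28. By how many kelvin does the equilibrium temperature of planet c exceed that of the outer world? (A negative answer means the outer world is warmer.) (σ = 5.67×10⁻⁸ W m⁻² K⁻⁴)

ΔT ≈ -22.0 K

T_eq = [S₀(1−A)/(4σd²)]^(1/4), so T ∝ (1−A)^(1/4) / √d.
T₁ = [1361×0.20/(4×5.67×10⁻⁸×2.31²)]^(1/4) = 122.46 K.
T₂ = [1361×0.72/(4×5.67×10⁻⁸×3.15²)]^(1/4) = 144.45 K.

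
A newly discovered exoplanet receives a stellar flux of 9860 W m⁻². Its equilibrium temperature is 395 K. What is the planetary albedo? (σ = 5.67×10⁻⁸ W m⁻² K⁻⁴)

A ≈ 0.44

From T_eq⁴ = S(1−A)/(4σ): 1−A = 4σT_eq⁴/S.
1−A = 4 × 5.67×10⁻⁸ × (395)⁴ / 9860 = 0.560.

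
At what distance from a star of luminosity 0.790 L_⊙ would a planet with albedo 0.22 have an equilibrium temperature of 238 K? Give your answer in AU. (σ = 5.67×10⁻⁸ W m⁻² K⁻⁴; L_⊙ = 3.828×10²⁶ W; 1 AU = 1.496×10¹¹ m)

d ≈ 1.07 AU

L = 0.790 × 3.828×10²⁶ = 3.02×10²⁶ W.
From T_eq⁴ = L(1−A)/(16πσd²): d = √[L(1−A)/(16πσT_eq⁴)].
d = √[3.02×10²⁶ × 0.78 / (16π × 5.67×10⁻⁸ × (238)⁴)] = 1.61×10¹¹ m = 1.07 AU.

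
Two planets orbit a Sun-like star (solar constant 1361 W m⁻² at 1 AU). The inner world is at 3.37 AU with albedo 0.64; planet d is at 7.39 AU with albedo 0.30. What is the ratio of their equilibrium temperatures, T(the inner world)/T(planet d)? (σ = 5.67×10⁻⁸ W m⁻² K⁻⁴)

T₁/T₂ ≈ 1.254

T_eq = [S₀(1−A)/(4σd²)]^(1/4), so T ∝ (1−A)^(1/4) / √d.
T₁ = [1361×0.36/(4×5.67×10⁻⁸×3.37²)]^(1/4) = 117.44 K.
T₂ = [1361×0.70/(4×5.67×10⁻⁸×7.39²)]^(1/4) = 93.65 K.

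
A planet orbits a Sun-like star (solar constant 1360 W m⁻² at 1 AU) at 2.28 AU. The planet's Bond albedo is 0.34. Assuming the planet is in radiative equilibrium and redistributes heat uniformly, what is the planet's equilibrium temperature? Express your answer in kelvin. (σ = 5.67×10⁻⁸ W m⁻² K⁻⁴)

T_eq ≈ 166 K

Flux at 2.28 AU: S = 1360/2.28² = 262 W m⁻².
Energy balance: absorbed = emitted ⇒ πR²·S(1−A) = 4πR²·σT_eq⁴, so T_eq⁴ = S(1−A)/(4σ).
T_eq = [262 × 0.66 / (4 × 5.67×10⁻⁸)]^(1/4) = (7.61×10⁸)^(1/4) = 166 K.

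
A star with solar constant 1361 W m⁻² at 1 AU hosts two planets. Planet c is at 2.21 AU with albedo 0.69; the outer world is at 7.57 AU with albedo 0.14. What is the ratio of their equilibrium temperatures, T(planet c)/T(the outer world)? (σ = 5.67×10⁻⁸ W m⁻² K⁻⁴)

T₁/T₂ ≈ 1.434

T_eq = [S₀(1−A)/(4σd²)]^(1/4), so T ∝ (1−A)^(1/4) / √d.
T₁ = [1361×0.31/(4×5.67×10⁻⁸×2.21²)]^(1/4) = 139.70 K.
T₂ = [1361×0.86/(4×5.67×10⁻⁸×7.57²)]^(1/4) = 97.42 K.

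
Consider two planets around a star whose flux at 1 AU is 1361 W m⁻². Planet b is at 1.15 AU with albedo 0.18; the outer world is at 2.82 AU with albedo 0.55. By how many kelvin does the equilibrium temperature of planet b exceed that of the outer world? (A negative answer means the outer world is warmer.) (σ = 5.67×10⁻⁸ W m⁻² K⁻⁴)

T_eq = [S₀(1−A)/(4σd²)]^(1/4), so T ∝ (1−A)^(1/4) / √d.
T₁ = [1361×0.82/(4×5.67×10⁻⁸×1.15²)]^(1/4) = 246.98 K.
T₂ = [1361×0.45/(4×5.67×10⁻⁸×2.82²)]^(1/4) = 135.75 K.

ΔT ≈ 111.2 K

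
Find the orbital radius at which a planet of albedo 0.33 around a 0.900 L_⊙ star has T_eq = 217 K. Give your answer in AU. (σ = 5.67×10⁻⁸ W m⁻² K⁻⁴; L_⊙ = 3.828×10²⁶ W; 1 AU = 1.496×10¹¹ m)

d ≈ 1.28 AU

L = 0.900 × 3.828×10²⁶ = 3.45×10²⁶ W.
From T_eq⁴ = L(1−A)/(16πσd²): d = √[L(1−A)/(16πσT_eq⁴)].
d = √[3.45×10²⁶ × 0.67 / (16π × 5.67×10⁻⁸ × (217)⁴)] = 1.91×10¹¹ m = 1.28 AU.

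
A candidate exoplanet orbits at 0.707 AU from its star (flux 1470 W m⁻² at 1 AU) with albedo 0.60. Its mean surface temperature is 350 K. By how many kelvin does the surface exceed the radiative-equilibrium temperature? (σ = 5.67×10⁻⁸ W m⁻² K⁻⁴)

ΔT ≈ 81.6 K

S = 1470/0.707² = 2941 W m⁻².
T_eq = [S(1−A)/(4σ)]^(1/4) = [2941×0.40/(4×5.67×10⁻⁸)]^(1/4) = 268.4 K.
ΔT = T_surf − T_eq = 350 − 268.4.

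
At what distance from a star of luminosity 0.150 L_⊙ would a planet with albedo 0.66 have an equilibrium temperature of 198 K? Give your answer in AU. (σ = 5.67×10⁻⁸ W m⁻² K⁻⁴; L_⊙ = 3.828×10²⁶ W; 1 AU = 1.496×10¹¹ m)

d ≈ 0.446 AU

L = 0.150 × 3.828×10²⁶ = 5.74×10²⁵ W.
From T_eq⁴ = L(1−A)/(16πσd²): d = √[L(1−A)/(16πσT_eq⁴)].
d = √[5.74×10²⁵ × 0.34 / (16π × 5.67×10⁻⁸ × (198)⁴)] = 6.68×10¹⁰ m = 0.446 AU.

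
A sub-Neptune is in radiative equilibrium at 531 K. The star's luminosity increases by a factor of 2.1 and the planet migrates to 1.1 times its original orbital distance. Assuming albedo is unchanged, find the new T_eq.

T_eq ≈ 609 K

T_eq ∝ L^(1/4) · d^(−1/2).
T′ = 531 × 2.1^(1/4) / 1.1^(1/2) = 609 K.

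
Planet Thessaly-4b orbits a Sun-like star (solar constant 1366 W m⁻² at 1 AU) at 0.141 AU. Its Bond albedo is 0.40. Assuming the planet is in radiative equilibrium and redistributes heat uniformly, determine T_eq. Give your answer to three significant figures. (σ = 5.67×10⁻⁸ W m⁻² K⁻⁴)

T_eq ≈ 653 K

Flux at 0.141 AU: S = 1366/0.141² = 6.87×10⁴ W m⁻².
Energy balance: absorbed = emitted ⇒ πR²·S(1−A) = 4πR²·σT_eq⁴, so T_eq⁴ = S(1−A)/(4σ).
T_eq = [6.87×10⁴ × 0.60 / (4 × 5.67×10⁻⁸)]^(1/4) = (1.82×10¹¹)^(1/4) = 653 K.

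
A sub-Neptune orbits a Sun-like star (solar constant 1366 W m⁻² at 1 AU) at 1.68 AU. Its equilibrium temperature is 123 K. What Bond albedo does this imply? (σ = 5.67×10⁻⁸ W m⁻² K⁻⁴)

Flux at 1.68 AU: S = 1366/1.68² = 484 W m⁻².
From T_eq⁴ = S(1−A)/(4σ): 1−A = 4σT_eq⁴/S.
1−A = 4 × 5.67×10⁻⁸ × (123)⁴ / 484 = 0.107.

A ≈ 0.89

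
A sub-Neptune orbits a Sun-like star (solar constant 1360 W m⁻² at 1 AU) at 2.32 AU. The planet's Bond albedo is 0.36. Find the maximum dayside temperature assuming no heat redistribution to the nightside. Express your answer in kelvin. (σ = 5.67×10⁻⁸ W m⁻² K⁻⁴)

T_ss ≈ 231 K

Flux at 2.32 AU: S = 1360/2.32² = 253 W m⁻².
With no redistribution each surface element balances locally: S(1−A) = σT⁴.
T = [253 × 0.64 / 5.67×10⁻⁸]^(1/4) = (2.85×10⁹)^(1/4) = 231 K.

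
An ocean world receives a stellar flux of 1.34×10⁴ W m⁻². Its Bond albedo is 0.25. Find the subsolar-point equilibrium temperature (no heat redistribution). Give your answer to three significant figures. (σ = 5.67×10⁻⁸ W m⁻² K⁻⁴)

T_ss ≈ 649 K

At the subsolar point the surface absorbs S(1−A) and emits σT⁴ per unit area — no factor of 4, since only the local patch is in balance.
T = [1.34×10⁴ × 0.75 / 5.67×10⁻⁸]^(1/4) = (1.77×10¹¹)^(1/4) = 649 K.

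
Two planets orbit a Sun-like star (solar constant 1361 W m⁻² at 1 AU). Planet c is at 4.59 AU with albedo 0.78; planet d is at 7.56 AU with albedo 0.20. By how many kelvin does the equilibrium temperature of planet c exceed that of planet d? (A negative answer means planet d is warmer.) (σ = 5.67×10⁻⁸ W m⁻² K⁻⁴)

ΔT ≈ -6.8 K

T_eq = [S₀(1−A)/(4σd²)]^(1/4), so T ∝ (1−A)^(1/4) / √d.
T₁ = [1361×0.22/(4×5.67×10⁻⁸×4.59²)]^(1/4) = 88.97 K.
T₂ = [1361×0.80/(4×5.67×10⁻⁸×7.56²)]^(1/4) = 95.73 K.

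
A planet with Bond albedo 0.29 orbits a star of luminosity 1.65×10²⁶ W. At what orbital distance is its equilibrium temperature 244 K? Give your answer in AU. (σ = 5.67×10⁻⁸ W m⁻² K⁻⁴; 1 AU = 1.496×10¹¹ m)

d ≈ 0.720 AU

From T_eq⁴ = L(1−A)/(16πσd²): d = √[L(1−A)/(16πσT_eq⁴)].
d = √[1.65×10²⁶ × 0.71 / (16π × 5.67×10⁻⁸ × (244)⁴)] = 1.08×10¹¹ m = 0.720 AU.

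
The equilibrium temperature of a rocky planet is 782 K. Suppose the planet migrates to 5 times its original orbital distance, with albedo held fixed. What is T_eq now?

T_eq ∝ L^(1/4) · d^(−1/2).
T′ = 782 / 5^(1/2) = 350 K.

T_eq ≈ 350 K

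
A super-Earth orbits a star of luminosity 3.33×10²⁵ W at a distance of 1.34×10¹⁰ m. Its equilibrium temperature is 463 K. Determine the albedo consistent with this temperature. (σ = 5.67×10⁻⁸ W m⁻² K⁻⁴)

Flux: S = L/(4πd²) = 3.33×10²⁵/(4π×(1.34×10¹⁰)²) = 1.48×10⁴ W m⁻².
From T_eq⁴ = S(1−A)/(4σ): 1−A = 4σT_eq⁴/S.
1−A = 4 × 5.67×10⁻⁸ × (463)⁴ / 1.48×10⁴ = 0.706.

A ≈ 0.29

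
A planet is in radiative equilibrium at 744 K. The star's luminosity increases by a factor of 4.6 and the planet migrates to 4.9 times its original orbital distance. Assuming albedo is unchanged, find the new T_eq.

T_eq ∝ L^(1/4) · d^(−1/2).
T′ = 744 × 4.6^(1/4) / 4.9^(1/2) = 492 K.

T_eq ≈ 492 K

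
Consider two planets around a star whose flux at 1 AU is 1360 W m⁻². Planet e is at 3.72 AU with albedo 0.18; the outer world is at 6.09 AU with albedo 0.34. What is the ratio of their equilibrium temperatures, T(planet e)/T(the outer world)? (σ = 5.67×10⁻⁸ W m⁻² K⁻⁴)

T_eq = [S₀(1−A)/(4σd²)]^(1/4), so T ∝ (1−A)^(1/4) / √d.
T₁ = [1360×0.82/(4×5.67×10⁻⁸×3.72²)]^(1/4) = 137.30 K.
T₂ = [1360×0.66/(4×5.67×10⁻⁸×6.09²)]^(1/4) = 101.64 K.

T₁/T₂ ≈ 1.351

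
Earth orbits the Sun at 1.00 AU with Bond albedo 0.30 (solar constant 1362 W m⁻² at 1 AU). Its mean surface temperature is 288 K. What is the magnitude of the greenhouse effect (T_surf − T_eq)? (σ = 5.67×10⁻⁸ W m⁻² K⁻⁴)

S = 1362/1.00² = 1362 W m⁻².
T_eq = [S(1−A)/(4σ)]^(1/4) = [1362×0.70/(4×5.67×10⁻⁸)]^(1/4) = 254.6 K.
ΔT = T_surf − T_eq = 288 − 254.6.

ΔT ≈ 33.4 K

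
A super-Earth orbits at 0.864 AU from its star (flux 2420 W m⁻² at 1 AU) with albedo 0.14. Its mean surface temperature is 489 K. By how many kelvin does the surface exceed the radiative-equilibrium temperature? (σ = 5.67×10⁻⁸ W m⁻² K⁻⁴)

ΔT ≈ 156.0 K

S = 2420/0.864² = 3242 W m⁻².
T_eq = [S(1−A)/(4σ)]^(1/4) = [3242×0.86/(4×5.67×10⁻⁸)]^(1/4) = 333.0 K.
ΔT = T_surf − T_eq = 489 − 333.0.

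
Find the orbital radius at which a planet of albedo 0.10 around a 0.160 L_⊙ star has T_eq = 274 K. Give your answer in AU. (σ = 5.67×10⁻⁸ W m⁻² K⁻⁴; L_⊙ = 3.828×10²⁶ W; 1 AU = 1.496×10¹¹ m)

d ≈ 0.392 AU

L = 0.160 × 3.828×10²⁶ = 6.12×10²⁵ W.
From T_eq⁴ = L(1−A)/(16πσd²): d = √[L(1−A)/(16πσT_eq⁴)].
d = √[6.12×10²⁵ × 0.90 / (16π × 5.67×10⁻⁸ × (274)⁴)] = 5.86×10¹⁰ m = 0.392 AU.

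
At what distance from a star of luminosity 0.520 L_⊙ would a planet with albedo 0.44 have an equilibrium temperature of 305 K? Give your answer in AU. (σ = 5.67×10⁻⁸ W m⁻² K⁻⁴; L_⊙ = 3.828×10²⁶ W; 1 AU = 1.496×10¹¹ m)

L = 0.520 × 3.828×10²⁶ = 1.99×10²⁶ W.
From T_eq⁴ = L(1−A)/(16πσd²): d = √[L(1−A)/(16πσT_eq⁴)].
d = √[1.99×10²⁶ × 0.56 / (16π × 5.67×10⁻⁸ × (305)⁴)] = 6.72×10¹⁰ m = 0.449 AU.

d ≈ 0.449 AU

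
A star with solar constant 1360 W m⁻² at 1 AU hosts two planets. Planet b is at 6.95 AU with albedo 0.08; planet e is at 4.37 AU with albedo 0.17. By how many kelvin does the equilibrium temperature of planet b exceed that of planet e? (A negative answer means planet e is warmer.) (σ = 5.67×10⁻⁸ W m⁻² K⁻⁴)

ΔT ≈ -23.7 K

T_eq = [S₀(1−A)/(4σd²)]^(1/4), so T ∝ (1−A)^(1/4) / √d.
T₁ = [1360×0.92/(4×5.67×10⁻⁸×6.95²)]^(1/4) = 103.38 K.
T₂ = [1360×0.83/(4×5.67×10⁻⁸×4.37²)]^(1/4) = 127.06 K.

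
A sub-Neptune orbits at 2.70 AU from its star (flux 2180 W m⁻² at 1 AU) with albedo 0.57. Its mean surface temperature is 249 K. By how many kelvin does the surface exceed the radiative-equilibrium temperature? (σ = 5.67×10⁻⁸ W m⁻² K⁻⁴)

S = 2180/2.70² = 299.0 W m⁻².
T_eq = [S(1−A)/(4σ)]^(1/4) = [299.0×0.43/(4×5.67×10⁻⁸)]^(1/4) = 154.3 K.
ΔT = T_surf − T_eq = 249 − 154.3.

ΔT ≈ 94.7 K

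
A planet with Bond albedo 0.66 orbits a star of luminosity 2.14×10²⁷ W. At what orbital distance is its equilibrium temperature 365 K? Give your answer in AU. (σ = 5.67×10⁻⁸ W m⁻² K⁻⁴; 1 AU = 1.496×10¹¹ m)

d ≈ 0.802 AU

From T_eq⁴ = L(1−A)/(16πσd²): d = √[L(1−A)/(16πσT_eq⁴)].
d = √[2.14×10²⁷ × 0.34 / (16π × 5.67×10⁻⁸ × (365)⁴)] = 1.20×10¹¹ m = 0.802 AU.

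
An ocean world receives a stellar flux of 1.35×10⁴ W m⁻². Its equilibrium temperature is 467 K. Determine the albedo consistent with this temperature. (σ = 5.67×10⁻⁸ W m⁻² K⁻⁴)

A ≈ 0.20

From T_eq⁴ = S(1−A)/(4σ): 1−A = 4σT_eq⁴/S.
1−A = 4 × 5.67×10⁻⁸ × (467)⁴ / 1.35×10⁴ = 0.799.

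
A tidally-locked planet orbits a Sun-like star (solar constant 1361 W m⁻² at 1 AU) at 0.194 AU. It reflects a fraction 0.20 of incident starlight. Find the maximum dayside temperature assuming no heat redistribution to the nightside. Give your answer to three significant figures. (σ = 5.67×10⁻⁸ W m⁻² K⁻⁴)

T_ss ≈ 845 K

Flux at 0.194 AU: S = 1361/0.194² = 3.62×10⁴ W m⁻².
With no redistribution each surface element balances locally: S(1−A) = σT⁴.
T = [3.62×10⁴ × 0.80 / 5.67×10⁻⁸]^(1/4) = (5.10×10¹¹)^(1/4) = 845 K.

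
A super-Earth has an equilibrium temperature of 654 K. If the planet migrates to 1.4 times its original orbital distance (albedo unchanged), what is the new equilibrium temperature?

T_eq ≈ 553 K

T_eq ∝ L^(1/4) · d^(−1/2).
T′ = 654 / 1.4^(1/2) = 553 K.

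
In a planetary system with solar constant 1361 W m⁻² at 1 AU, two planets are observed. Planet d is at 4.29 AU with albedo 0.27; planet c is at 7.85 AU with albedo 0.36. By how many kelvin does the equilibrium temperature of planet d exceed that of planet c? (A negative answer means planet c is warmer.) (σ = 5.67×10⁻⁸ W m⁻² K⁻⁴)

ΔT ≈ 35.4 K

T_eq = [S₀(1−A)/(4σd²)]^(1/4), so T ∝ (1−A)^(1/4) / √d.
T₁ = [1361×0.73/(4×5.67×10⁻⁸×4.29²)]^(1/4) = 124.21 K.
T₂ = [1361×0.64/(4×5.67×10⁻⁸×7.85²)]^(1/4) = 88.85 K.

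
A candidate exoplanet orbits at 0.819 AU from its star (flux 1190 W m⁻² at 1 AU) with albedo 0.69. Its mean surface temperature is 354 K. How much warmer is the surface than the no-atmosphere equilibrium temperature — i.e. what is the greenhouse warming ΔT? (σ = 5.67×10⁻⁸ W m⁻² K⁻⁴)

S = 1190/0.819² = 1774 W m⁻².
T_eq = [S(1−A)/(4σ)]^(1/4) = [1774×0.31/(4×5.67×10⁻⁸)]^(1/4) = 221.9 K.
ΔT = T_surf − T_eq = 354 − 221.9.

ΔT ≈ 132.1 K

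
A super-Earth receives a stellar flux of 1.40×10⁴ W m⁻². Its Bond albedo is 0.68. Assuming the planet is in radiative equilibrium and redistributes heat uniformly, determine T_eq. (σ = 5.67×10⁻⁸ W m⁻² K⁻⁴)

Energy balance: absorbed = emitted ⇒ πR²·S(1−A) = 4πR²·σT_eq⁴, so T_eq⁴ = S(1−A)/(4σ).
T_eq = [1.40×10⁴ × 0.32 / (4 × 5.67×10⁻⁸)]^(1/4) = (1.98×10¹⁰)^(1/4) = 375 K.

T_eq ≈ 375 K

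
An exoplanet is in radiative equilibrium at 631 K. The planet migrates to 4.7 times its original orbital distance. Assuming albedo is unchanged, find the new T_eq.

T_eq ∝ L^(1/4) · d^(−1/2).
T′ = 631 / 4.7^(1/2) = 291 K.

T_eq ≈ 291 K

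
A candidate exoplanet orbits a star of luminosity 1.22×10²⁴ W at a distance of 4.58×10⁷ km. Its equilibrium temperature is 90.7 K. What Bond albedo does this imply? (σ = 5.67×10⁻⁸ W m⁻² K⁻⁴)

A ≈ 0.67

d = 4.58×10⁷ km = 4.58×10¹⁰ m.
Flux: S = L/(4πd²) = 1.22×10²⁴/(4π×(4.58×10¹⁰)²) = 46.3 W m⁻².
From T_eq⁴ = S(1−A)/(4σ): 1−A = 4σT_eq⁴/S.
1−A = 4 × 5.67×10⁻⁸ × (90.7)⁴ / 46.3 = 0.332.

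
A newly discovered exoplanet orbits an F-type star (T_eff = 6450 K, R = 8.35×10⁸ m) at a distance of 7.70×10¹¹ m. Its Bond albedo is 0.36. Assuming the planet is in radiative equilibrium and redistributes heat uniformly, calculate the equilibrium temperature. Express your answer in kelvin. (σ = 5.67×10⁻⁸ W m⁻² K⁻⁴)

L = 4πR_⋆²σT_⋆⁴ = 4π(8.35×10⁸)² × 5.67×10⁻⁸ × (6450)⁴ = 8.60×10²⁶ W.
S = L/(4πd²) = 115 W m⁻².
Energy balance: absorbed = emitted ⇒ πR²·S(1−A) = 4πR²·σT_eq⁴, so T_eq⁴ = S(1−A)/(4σ).
T_eq = [115 × 0.64 / (4 × 5.67×10⁻⁸)]^(1/4) = (3.26×10⁸)^(1/4) = 134 K.

T_eq ≈ 134 K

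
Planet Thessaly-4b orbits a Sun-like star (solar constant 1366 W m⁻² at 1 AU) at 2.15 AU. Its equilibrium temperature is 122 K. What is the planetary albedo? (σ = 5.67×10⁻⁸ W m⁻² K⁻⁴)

A ≈ 0.83

Flux at 2.15 AU: S = 1366/2.15² = 296 W m⁻².
From T_eq⁴ = S(1−A)/(4σ): 1−A = 4σT_eq⁴/S.
1−A = 4 × 5.67×10⁻⁸ × (122)⁴ / 296 = 0.170.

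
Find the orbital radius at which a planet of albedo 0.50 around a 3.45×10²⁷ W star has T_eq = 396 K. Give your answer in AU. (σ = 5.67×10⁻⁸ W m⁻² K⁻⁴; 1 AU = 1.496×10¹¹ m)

d ≈ 1.05 AU

From T_eq⁴ = L(1−A)/(16πσd²): d = √[L(1−A)/(16πσT_eq⁴)].
d = √[3.45×10²⁷ × 0.50 / (16π × 5.67×10⁻⁸ × (396)⁴)] = 1.57×10¹¹ m = 1.05 AU.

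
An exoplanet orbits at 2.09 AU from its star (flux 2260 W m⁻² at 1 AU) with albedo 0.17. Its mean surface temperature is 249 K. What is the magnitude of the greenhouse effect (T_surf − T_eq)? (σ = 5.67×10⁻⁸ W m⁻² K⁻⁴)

S = 2260/2.09² = 517.4 W m⁻².
T_eq = [S(1−A)/(4σ)]^(1/4) = [517.4×0.83/(4×5.67×10⁻⁸)]^(1/4) = 208.6 K.
ΔT = T_surf − T_eq = 249 − 208.6.

ΔT ≈ 40.4 K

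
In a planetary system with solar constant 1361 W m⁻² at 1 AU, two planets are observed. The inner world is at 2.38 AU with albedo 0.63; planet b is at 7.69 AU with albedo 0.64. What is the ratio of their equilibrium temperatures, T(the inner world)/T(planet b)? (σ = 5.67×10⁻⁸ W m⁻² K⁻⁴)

T₁/T₂ ≈ 1.810

T_eq = [S₀(1−A)/(4σd²)]^(1/4), so T ∝ (1−A)^(1/4) / √d.
T₁ = [1361×0.37/(4×5.67×10⁻⁸×2.38²)]^(1/4) = 140.71 K.
T₂ = [1361×0.36/(4×5.67×10⁻⁸×7.69²)]^(1/4) = 77.74 K.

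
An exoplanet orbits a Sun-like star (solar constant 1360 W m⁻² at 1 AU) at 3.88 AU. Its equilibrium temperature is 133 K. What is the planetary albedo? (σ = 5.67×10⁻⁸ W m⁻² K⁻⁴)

Flux at 3.88 AU: S = 1360/3.88² = 90.3 W m⁻².
From T_eq⁴ = S(1−A)/(4σ): 1−A = 4σT_eq⁴/S.
1−A = 4 × 5.67×10⁻⁸ × (133)⁴ / 90.3 = 0.786.

A ≈ 0.21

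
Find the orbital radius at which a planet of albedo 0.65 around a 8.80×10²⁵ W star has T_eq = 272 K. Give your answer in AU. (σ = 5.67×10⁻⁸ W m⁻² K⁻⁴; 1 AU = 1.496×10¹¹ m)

From T_eq⁴ = L(1−A)/(16πσd²): d = √[L(1−A)/(16πσT_eq⁴)].
d = √[8.80×10²⁵ × 0.35 / (16π × 5.67×10⁻⁸ × (272)⁴)] = 4.44×10¹⁰ m = 0.297 AU.

d ≈ 0.297 AU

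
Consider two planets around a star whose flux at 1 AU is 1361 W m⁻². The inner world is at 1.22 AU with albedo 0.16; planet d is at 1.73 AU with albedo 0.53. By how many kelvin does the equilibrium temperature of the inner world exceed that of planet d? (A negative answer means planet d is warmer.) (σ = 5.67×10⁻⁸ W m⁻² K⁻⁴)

T_eq = [S₀(1−A)/(4σd²)]^(1/4), so T ∝ (1−A)^(1/4) / √d.
T₁ = [1361×0.84/(4×5.67×10⁻⁸×1.22²)]^(1/4) = 241.24 K.
T₂ = [1361×0.47/(4×5.67×10⁻⁸×1.73²)]^(1/4) = 175.21 K.

ΔT ≈ 66.0 K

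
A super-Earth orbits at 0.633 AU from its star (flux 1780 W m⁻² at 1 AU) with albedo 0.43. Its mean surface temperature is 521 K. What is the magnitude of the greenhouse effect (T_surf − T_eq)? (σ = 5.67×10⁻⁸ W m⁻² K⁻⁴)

ΔT ≈ 195.9 K

S = 1780/0.633² = 4442 W m⁻².
T_eq = [S(1−A)/(4σ)]^(1/4) = [4442×0.57/(4×5.67×10⁻⁸)]^(1/4) = 325.1 K.
ΔT = T_surf − T_eq = 521 − 325.1.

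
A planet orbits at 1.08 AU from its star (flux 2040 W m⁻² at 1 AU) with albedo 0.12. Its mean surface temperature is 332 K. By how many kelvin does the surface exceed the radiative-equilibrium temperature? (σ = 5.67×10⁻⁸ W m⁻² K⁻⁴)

ΔT ≈ 45.0 K

S = 2040/1.08² = 1749 W m⁻².
T_eq = [S(1−A)/(4σ)]^(1/4) = [1749×0.88/(4×5.67×10⁻⁸)]^(1/4) = 287.0 K.
ΔT = T_surf − T_eq = 332 − 287.0.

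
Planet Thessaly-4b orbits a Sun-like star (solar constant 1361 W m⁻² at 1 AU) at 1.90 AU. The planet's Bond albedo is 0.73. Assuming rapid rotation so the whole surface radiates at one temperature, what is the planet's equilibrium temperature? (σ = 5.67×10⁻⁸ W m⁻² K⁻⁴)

Flux at 1.90 AU: S = 1361/1.90² = 377 W m⁻².
Energy balance: absorbed = emitted ⇒ πR²·S(1−A) = 4πR²·σT_eq⁴, so T_eq⁴ = S(1−A)/(4σ).
T_eq = [377 × 0.27 / (4 × 5.67×10⁻⁸)]^(1/4) = (4.49×10⁸)^(1/4) = 146 K.

T_eq ≈ 146 K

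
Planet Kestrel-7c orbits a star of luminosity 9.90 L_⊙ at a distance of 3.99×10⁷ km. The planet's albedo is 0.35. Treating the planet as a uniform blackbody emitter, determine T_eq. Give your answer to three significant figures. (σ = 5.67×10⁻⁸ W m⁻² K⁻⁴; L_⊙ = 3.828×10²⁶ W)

d = 3.99×10⁷ km = 3.99×10¹⁰ m.
L = 9.90 × 3.828×10²⁶ = 3.79×10²⁷ W.
Flux: S = L/(4πd²) = 3.79×10²⁷/(4π×(3.99×10¹⁰)²) = 1.89×10⁵ W m⁻².
Energy balance: absorbed = emitted ⇒ πR²·S(1−A) = 4πR²·σT_eq⁴, so T_eq⁴ = S(1−A)/(4σ).
T_eq = [1.89×10⁵ × 0.65 / (4 × 5.67×10⁻⁸)]^(1/4) = (5.43×10¹¹)^(1/4) = 858 K.

T_eq ≈ 858 K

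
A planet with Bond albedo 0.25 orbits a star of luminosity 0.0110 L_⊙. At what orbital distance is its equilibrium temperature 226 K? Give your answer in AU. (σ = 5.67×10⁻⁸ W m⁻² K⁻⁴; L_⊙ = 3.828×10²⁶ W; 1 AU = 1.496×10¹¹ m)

d ≈ 0.138 AU

L = 0.0110 × 3.828×10²⁶ = 4.21×10²⁴ W.
From T_eq⁴ = L(1−A)/(16πσd²): d = √[L(1−A)/(16πσT_eq⁴)].
d = √[4.21×10²⁴ × 0.75 / (16π × 5.67×10⁻⁸ × (226)⁴)] = 2.06×10¹⁰ m = 0.138 AU.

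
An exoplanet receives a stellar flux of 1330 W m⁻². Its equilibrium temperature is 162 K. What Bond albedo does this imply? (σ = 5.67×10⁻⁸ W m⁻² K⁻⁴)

A ≈ 0.88

From T_eq⁴ = S(1−A)/(4σ): 1−A = 4σT_eq⁴/S.
1−A = 4 × 5.67×10⁻⁸ × (162)⁴ / 1330 = 0.117.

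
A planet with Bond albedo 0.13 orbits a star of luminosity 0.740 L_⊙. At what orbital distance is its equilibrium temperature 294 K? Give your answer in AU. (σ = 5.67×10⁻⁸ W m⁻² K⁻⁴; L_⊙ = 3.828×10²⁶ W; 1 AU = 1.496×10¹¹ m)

L = 0.740 × 3.828×10²⁶ = 2.83×10²⁶ W.
From T_eq⁴ = L(1−A)/(16πσd²): d = √[L(1−A)/(16πσT_eq⁴)].
d = √[2.83×10²⁶ × 0.87 / (16π × 5.67×10⁻⁸ × (294)⁴)] = 1.08×10¹¹ m = 0.719 AU.

d ≈ 0.719 AU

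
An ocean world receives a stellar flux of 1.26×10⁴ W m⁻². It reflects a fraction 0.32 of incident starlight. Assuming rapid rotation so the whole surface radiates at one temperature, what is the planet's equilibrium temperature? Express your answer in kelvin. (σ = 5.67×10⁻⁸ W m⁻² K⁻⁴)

Energy balance: absorbed = emitted ⇒ πR²·S(1−A) = 4πR²·σT_eq⁴, so T_eq⁴ = S(1−A)/(4σ).
T_eq = [1.26×10⁴ × 0.68 / (4 × 5.67×10⁻⁸)]^(1/4) = (3.78×10¹⁰)^(1/4) = 441 K.

T_eq ≈ 441 K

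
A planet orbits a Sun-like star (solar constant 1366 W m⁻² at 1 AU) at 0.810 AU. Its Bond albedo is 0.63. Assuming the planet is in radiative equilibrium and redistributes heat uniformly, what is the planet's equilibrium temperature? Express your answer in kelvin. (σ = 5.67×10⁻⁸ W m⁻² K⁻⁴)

T_eq ≈ 241 K

Flux at 0.810 AU: S = 1366/0.810² = 2080 W m⁻².
Energy balance: absorbed = emitted ⇒ πR²·S(1−A) = 4πR²·σT_eq⁴, so T_eq⁴ = S(1−A)/(4σ).
T_eq = [2080 × 0.37 / (4 × 5.67×10⁻⁸)]^(1/4) = (3.40×10⁹)^(1/4) = 241 K.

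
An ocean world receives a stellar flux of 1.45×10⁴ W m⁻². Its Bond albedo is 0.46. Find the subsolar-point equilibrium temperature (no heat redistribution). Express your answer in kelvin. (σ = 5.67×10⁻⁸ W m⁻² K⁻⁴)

At the subsolar point the surface absorbs S(1−A) and emits σT⁴ per unit area — no factor of 4, since only the local patch is in balance.
T = [1.45×10⁴ × 0.54 / 5.67×10⁻⁸]^(1/4) = (1.38×10¹¹)^(1/4) = 610 K.

T_ss ≈ 610 K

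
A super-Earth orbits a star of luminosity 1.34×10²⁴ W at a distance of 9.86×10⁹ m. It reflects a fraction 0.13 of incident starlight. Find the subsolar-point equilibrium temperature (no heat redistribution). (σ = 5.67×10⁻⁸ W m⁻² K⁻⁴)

T_ss ≈ 360 K

Flux: S = L/(4πd²) = 1.34×10²⁴/(4π×(9.86×10⁹)²) = 1100 W m⁻².
At the subsolar point the surface absorbs S(1−A) and emits σT⁴ per unit area — no factor of 4, since only the local patch is in balance.
T = [1100 × 0.87 / 5.67×10⁻⁸]^(1/4) = (1.68×10¹⁰)^(1/4) = 360 K.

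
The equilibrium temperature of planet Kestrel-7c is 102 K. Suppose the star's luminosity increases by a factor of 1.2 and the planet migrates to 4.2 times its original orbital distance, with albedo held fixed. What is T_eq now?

T_eq ∝ L^(1/4) · d^(−1/2).
T′ = 102 × 1.2^(1/4) / 4.2^(1/2) = 52.1 K.

T_eq ≈ 52.1 K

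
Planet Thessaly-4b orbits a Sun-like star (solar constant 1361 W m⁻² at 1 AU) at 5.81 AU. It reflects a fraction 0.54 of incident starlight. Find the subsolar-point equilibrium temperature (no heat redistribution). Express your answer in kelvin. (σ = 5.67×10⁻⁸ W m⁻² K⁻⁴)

T_ss ≈ 134 K

Flux at 5.81 AU: S = 1361/5.81² = 40.3 W m⁻².
At the subsolar point the surface absorbs S(1−A) and emits σT⁴ per unit area — no factor of 4, since only the local patch is in balance.
T = [40.3 × 0.46 / 5.67×10⁻⁸]^(1/4) = (3.27×10⁸)^(1/4) = 134 K.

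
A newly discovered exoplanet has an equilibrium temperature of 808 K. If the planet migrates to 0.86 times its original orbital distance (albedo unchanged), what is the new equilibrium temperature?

T_eq ≈ 871 K

T_eq ∝ L^(1/4) · d^(−1/2).
T′ = 808 / 0.86^(1/2) = 871 K.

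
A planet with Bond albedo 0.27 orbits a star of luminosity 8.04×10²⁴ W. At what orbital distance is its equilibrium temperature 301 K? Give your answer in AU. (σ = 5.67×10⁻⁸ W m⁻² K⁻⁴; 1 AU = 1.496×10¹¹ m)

From T_eq⁴ = L(1−A)/(16πσd²): d = √[L(1−A)/(16πσT_eq⁴)].
d = √[8.04×10²⁴ × 0.73 / (16π × 5.67×10⁻⁸ × (301)⁴)] = 1.58×10¹⁰ m = 0.106 AU.

d ≈ 0.106 AU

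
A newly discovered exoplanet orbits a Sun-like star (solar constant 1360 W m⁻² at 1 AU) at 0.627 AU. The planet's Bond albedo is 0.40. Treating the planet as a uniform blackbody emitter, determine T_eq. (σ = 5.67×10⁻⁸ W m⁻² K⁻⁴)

T_eq ≈ 309 K

Flux at 0.627 AU: S = 1360/0.627² = 3460 W m⁻².
Energy balance: absorbed = emitted ⇒ πR²·S(1−A) = 4πR²·σT_eq⁴, so T_eq⁴ = S(1−A)/(4σ).
T_eq = [3460 × 0.60 / (4 × 5.67×10⁻⁸)]^(1/4) = (9.15×10⁹)^(1/4) = 309 K.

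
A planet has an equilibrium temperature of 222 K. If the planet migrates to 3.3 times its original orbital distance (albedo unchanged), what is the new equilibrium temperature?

T_eq ≈ 122 K

T_eq ∝ L^(1/4) · d^(−1/2).
T′ = 222 / 3.3^(1/2) = 122 K.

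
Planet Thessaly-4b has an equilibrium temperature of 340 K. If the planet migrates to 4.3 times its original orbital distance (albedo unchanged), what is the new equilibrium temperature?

T_eq ≈ 164 K

T_eq ∝ L^(1/4) · d^(−1/2).
T′ = 340 / 4.3^(1/2) = 164 K.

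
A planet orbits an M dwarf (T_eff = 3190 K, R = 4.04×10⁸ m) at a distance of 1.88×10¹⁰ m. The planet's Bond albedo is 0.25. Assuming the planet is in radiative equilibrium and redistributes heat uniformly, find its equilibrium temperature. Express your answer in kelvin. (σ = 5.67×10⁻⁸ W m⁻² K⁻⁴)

L = 4πR_⋆²σT_⋆⁴ = 4π(4.04×10⁸)² × 5.67×10⁻⁸ × (3190)⁴ = 1.20×10²⁵ W.
S = L/(4πd²) = 2710 W m⁻².
Energy balance: absorbed = emitted ⇒ πR²·S(1−A) = 4πR²·σT_eq⁴, so T_eq⁴ = S(1−A)/(4σ).
T_eq = [2710 × 0.75 / (4 × 5.67×10⁻⁸)]^(1/4) = (8.97×10⁹)^(1/4) = 308 K.

T_eq ≈ 308 K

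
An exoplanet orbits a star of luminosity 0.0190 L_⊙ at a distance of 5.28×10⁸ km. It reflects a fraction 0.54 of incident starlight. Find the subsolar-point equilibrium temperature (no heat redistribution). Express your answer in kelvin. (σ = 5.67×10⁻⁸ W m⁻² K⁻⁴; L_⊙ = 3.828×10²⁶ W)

d = 5.28×10⁸ km = 5.28×10¹¹ m.
L = 0.0190 × 3.828×10²⁶ = 7.27×10²⁴ W.
Flux: S = L/(4πd²) = 7.27×10²⁴/(4π×(5.28×10¹¹)²) = 2.08 W m⁻².
At the subsolar point the surface absorbs S(1−A) and emits σT⁴ per unit area — no factor of 4, since only the local patch is in balance.
T = [2.08 × 0.46 / 5.67×10⁻⁸]^(1/4) = (1.68×10⁷)^(1/4) = 64.1 K.

T_ss ≈ 64.1 K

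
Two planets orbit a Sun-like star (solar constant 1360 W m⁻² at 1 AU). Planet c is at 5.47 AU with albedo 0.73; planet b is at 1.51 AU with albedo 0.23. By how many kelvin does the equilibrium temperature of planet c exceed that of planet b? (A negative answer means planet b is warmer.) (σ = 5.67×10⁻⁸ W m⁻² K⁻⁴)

T_eq = [S₀(1−A)/(4σd²)]^(1/4), so T ∝ (1−A)^(1/4) / √d.
T₁ = [1360×0.27/(4×5.67×10⁻⁸×5.47²)]^(1/4) = 85.77 K.
T₂ = [1360×0.77/(4×5.67×10⁻⁸×1.51²)]^(1/4) = 212.13 K.

ΔT ≈ -126.4 K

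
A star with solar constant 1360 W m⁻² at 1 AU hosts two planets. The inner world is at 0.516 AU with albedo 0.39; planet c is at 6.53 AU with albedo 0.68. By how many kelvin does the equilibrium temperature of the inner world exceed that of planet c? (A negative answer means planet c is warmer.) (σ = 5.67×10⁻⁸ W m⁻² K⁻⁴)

T_eq = [S₀(1−A)/(4σd²)]^(1/4), so T ∝ (1−A)^(1/4) / √d.
T₁ = [1360×0.61/(4×5.67×10⁻⁸×0.516²)]^(1/4) = 342.36 K.
T₂ = [1360×0.32/(4×5.67×10⁻⁸×6.53²)]^(1/4) = 81.90 K.

ΔT ≈ 260.5 K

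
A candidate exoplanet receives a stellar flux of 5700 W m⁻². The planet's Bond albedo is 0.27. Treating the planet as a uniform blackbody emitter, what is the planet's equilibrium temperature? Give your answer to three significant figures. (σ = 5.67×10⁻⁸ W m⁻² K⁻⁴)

T_eq ≈ 368 K

Energy balance: absorbed = emitted ⇒ πR²·S(1−A) = 4πR²·σT_eq⁴, so T_eq⁴ = S(1−A)/(4σ).
T_eq = [5700 × 0.73 / (4 × 5.67×10⁻⁸)]^(1/4) = (1.83×10¹⁰)^(1/4) = 368 K.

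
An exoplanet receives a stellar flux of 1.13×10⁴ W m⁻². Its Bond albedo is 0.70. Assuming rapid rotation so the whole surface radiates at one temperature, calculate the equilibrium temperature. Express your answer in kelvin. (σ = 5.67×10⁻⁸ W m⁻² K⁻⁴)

Energy balance: absorbed = emitted ⇒ πR²·S(1−A) = 4πR²·σT_eq⁴, so T_eq⁴ = S(1−A)/(4σ).
T_eq = [1.13×10⁴ × 0.30 / (4 × 5.67×10⁻⁸)]^(1/4) = (1.49×10¹⁰)^(1/4) = 350 K.

T_eq ≈ 350 K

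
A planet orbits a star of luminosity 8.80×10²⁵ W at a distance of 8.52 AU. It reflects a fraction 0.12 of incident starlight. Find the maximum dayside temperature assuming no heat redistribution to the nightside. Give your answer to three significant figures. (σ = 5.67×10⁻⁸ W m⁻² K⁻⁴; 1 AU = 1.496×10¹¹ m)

d = 8.52 AU = 1.27×10¹² m.
Flux: S = L/(4πd²) = 8.80×10²⁵/(4π×(1.27×10¹²)²) = 4.31 W m⁻².
With no redistribution each surface element balances locally: S(1−A) = σT⁴.
T = [4.31 × 0.88 / 5.67×10⁻⁸]^(1/4) = (6.69×10⁷)^(1/4) = 90.4 K.

T_ss ≈ 90.4 K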